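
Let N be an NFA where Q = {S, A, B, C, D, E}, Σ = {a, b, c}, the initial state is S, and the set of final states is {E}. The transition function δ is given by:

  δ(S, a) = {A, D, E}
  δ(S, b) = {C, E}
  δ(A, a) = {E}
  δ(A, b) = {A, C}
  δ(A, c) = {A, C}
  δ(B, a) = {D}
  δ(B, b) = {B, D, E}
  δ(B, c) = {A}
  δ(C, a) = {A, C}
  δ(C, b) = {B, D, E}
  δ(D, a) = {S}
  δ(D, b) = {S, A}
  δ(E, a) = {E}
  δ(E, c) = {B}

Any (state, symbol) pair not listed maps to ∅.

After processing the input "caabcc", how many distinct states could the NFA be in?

0

Start in {S}.
Read 'c': {S} → ∅.
The set is empty and remains empty for the remaining 5 symbols.
That set has 0 states.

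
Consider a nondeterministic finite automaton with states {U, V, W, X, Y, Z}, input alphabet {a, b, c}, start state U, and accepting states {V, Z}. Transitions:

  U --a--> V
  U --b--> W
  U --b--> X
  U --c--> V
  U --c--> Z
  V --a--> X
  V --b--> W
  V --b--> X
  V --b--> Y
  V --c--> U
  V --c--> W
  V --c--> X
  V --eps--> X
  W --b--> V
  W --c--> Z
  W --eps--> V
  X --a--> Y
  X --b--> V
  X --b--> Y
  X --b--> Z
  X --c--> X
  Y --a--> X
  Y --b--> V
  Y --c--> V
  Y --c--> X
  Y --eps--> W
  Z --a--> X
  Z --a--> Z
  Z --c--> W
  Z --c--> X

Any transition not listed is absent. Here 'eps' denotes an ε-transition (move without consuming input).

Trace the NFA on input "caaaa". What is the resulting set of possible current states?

Start in {U}.
Read 'c': U→{V, Z}; union {V, Z}; ε-closure = {V, X, Z}.
Read 'a': V→{X}, X→{Y}, Z→{X, Z}; union {X, Y, Z}; ε-closure = {V, W, X, Y, Z}.
Read 'a': V→{X}, W→∅, X→{Y}, Y→{X}, Z→{X, Z}; union {X, Y, Z}; ε-closure = {V, W, X, Y, Z}.
Read 'a': V→{X}, W→∅, X→{Y}, Y→{X}, Z→{X, Z}; union {X, Y, Z}; ε-closure = {V, W, X, Y, Z}.
Read 'a': V→{X}, W→∅, X→{Y}, Y→{X}, Z→{X, Z}; union {X, Y, Z}; ε-closure = {V, W, X, Y, Z}.

{V, W, X, Y, Z}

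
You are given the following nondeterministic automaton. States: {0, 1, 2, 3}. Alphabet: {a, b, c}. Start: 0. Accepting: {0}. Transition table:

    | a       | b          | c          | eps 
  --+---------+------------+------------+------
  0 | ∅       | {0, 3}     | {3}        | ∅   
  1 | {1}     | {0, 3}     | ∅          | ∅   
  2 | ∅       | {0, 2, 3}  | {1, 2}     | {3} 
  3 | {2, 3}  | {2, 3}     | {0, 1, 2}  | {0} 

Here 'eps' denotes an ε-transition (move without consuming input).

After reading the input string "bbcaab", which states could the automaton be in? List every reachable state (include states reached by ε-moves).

Start in {0}.
Read 'b': {0} → {0, 3}.
Read 'b': {0, 3} → {0, 2, 3}.
Read 'c': {0, 2, 3} → {0, 1, 2, 3}.
Read 'a': {0, 1, 2, 3} → {0, 1, 2, 3}.
Read 'a': {0, 1, 2, 3} → {0, 1, 2, 3}.
Read 'b': {0, 1, 2, 3} → {0, 2, 3}.

{0, 2, 3}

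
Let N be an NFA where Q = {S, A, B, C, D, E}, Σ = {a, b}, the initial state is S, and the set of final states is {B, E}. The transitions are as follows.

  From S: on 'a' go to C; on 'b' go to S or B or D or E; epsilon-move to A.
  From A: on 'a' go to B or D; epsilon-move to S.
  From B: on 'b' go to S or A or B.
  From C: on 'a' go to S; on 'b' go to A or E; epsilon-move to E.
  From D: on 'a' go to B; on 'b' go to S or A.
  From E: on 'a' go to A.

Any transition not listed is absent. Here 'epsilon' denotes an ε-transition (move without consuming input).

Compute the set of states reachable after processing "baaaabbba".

Start: ε-closure({S}) = {S, A}.
Read 'b': S→{S, B, D, E}, A→∅; union {S, B, D, E}; ε-closure = {S, A, B, D, E}.
Read 'a': S→{C}, A→{B, D}, B→∅, D→{B}, E→{A}; union {A, B, C, D}; ε-closure = {S, A, B, C, D, E}.
Read 'a': S→{C}, A→{B, D}, B→∅, C→{S}, D→{B}, E→{A}; union {S, A, B, C, D}; ε-closure = {S, A, B, C, D, E}.
Read 'a': S→{C}, A→{B, D}, B→∅, C→{S}, D→{B}, E→{A}; union {S, A, B, C, D}; ε-closure = {S, A, B, C, D, E}.
Read 'a': S→{C}, A→{B, D}, B→∅, C→{S}, D→{B}, E→{A}; union {S, A, B, C, D}; ε-closure = {S, A, B, C, D, E}.
Read 'b': S→{S, B, D, E}, A→∅, B→{S, A, B}, C→{A, E}, D→{S, A}, E→∅; now {S, A, B, D, E}.
Read 'b': S→{S, B, D, E}, A→∅, B→{S, A, B}, D→{S, A}, E→∅; now {S, A, B, D, E}.
Read 'b': S→{S, B, D, E}, A→∅, B→{S, A, B}, D→{S, A}, E→∅; now {S, A, B, D, E}.
Read 'a': S→{C}, A→{B, D}, B→∅, D→{B}, E→{A}; union {A, B, C, D}; ε-closure = {S, A, B, C, D, E}.

{S, A, B, C, D, E}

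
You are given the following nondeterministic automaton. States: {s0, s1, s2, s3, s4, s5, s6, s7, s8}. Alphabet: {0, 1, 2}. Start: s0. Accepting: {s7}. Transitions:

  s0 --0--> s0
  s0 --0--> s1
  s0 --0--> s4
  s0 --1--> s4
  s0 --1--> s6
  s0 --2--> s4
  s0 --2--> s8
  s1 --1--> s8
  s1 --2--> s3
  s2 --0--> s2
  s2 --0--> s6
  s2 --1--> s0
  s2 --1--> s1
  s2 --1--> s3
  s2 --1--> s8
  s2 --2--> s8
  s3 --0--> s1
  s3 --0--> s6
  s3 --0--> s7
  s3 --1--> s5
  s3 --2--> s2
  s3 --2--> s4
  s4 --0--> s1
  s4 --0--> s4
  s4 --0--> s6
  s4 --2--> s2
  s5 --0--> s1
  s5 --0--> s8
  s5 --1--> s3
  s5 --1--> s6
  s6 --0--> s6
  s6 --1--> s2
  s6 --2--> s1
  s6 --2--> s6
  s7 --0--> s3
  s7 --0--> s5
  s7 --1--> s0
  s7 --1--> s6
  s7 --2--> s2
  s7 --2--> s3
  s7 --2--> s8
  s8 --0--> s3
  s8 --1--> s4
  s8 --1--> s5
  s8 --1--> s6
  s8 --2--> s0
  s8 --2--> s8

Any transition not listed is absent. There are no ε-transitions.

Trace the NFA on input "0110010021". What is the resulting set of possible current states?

{s0, s1, s2, s3, s4, s5, s6, s8}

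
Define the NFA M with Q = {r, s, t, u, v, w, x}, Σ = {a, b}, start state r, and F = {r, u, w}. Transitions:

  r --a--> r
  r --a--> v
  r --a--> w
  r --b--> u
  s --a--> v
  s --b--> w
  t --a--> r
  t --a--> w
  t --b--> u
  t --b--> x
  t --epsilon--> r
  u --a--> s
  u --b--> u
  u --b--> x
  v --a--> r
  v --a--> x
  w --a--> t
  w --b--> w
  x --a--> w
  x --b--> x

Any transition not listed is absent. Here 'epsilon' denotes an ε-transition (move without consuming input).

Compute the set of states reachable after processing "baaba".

∅

Start in {r}.
Read 'b': r→{u}; now {u}.
Read 'a': u→{s}; now {s}.
Read 'a': s→{v}; now {v}.
Read 'b': v→∅; now ∅.
The set is empty and remains empty for the remaining 1 symbol.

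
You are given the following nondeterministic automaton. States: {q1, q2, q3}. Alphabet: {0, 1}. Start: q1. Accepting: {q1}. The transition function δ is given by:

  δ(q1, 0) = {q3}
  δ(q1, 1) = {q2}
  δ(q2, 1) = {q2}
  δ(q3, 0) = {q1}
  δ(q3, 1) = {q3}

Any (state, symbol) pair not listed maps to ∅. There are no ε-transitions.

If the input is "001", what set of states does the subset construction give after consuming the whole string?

Start in {q1}.
Read '0': {q1} → {q3}.
Read '0': {q3} → {q1}.
Read '1': {q1} → {q2}.

{q2}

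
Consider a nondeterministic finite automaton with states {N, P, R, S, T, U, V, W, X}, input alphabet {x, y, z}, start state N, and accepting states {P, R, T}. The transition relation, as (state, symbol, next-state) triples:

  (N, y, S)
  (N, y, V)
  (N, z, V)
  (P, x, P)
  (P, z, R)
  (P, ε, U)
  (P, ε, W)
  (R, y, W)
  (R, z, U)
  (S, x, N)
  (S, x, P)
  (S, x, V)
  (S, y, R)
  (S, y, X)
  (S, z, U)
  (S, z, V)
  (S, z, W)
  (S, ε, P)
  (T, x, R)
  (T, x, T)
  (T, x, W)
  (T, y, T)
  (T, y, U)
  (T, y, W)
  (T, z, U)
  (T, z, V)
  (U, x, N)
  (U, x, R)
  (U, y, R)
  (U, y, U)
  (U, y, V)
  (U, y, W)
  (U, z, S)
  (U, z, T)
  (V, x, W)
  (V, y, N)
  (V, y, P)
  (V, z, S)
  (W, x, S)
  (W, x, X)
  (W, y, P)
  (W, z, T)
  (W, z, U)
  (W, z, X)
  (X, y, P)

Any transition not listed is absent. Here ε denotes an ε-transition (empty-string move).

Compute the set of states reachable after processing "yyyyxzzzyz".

{P, R, S, T, U, V, W, X}

Start in {N}.
Read 'y': N→{S, V}; union {S, V}; ε-closure = {P, S, U, V, W}.
Read 'y': P→∅, S→{R, X}, U→{R, U, V, W}, V→{N, P}, W→{P}; now {N, P, R, U, V, W, X}.
Read 'y': N→{S, V}, P→∅, R→{W}, U→{R, U, V, W}, V→{N, P}, W→{P}, X→{P}; now {N, P, R, S, U, V, W}.
Read 'y': N→{S, V}, P→∅, R→{W}, S→{R, X}, U→{R, U, V, W}, V→{N, P}, W→{P}; now {N, P, R, S, U, V, W, X}.
Read 'x': N→∅, P→{P}, R→∅, S→{N, P, V}, U→{N, R}, V→{W}, W→{S, X}, X→∅; union {N, P, R, S, V, W, X}; ε-closure = {N, P, R, S, U, V, W, X}.
Read 'z': N→{V}, P→{R}, R→{U}, S→{U, V, W}, U→{S, T}, V→{S}, W→{T, U, X}, X→∅; union {R, S, T, U, V, W, X}; ε-closure = {P, R, S, T, U, V, W, X}.
Read 'z': P→{R}, R→{U}, S→{U, V, W}, T→{U, V}, U→{S, T}, V→{S}, W→{T, U, X}, X→∅; union {R, S, T, U, V, W, X}; ε-closure = {P, R, S, T, U, V, W, X}.
Read 'z': P→{R}, R→{U}, S→{U, V, W}, T→{U, V}, U→{S, T}, V→{S}, W→{T, U, X}, X→∅; union {R, S, T, U, V, W, X}; ε-closure = {P, R, S, T, U, V, W, X}.
Read 'y': P→∅, R→{W}, S→{R, X}, T→{T, U, W}, U→{R, U, V, W}, V→{N, P}, W→{P}, X→{P}; now {N, P, R, T, U, V, W, X}.
Read 'z': N→{V}, P→{R}, R→{U}, T→{U, V}, U→{S, T}, V→{S}, W→{T, U, X}, X→∅; union {R, S, T, U, V, X}; ε-closure = {P, R, S, T, U, V, W, X}.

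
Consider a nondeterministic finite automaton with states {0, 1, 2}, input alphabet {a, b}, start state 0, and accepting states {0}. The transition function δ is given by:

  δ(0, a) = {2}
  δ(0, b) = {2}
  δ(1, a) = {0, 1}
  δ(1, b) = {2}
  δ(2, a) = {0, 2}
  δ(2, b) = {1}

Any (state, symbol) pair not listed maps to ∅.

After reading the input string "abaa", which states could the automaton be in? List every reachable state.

Start in {0}.
Read 'a': 0→{2}; now {2}.
Read 'b': 2→{1}; now {1}.
Read 'a': 1→{0, 1}; now {0, 1}.
Read 'a': 0→{2}, 1→{0, 1}; now {0, 1, 2}.

{0, 1, 2}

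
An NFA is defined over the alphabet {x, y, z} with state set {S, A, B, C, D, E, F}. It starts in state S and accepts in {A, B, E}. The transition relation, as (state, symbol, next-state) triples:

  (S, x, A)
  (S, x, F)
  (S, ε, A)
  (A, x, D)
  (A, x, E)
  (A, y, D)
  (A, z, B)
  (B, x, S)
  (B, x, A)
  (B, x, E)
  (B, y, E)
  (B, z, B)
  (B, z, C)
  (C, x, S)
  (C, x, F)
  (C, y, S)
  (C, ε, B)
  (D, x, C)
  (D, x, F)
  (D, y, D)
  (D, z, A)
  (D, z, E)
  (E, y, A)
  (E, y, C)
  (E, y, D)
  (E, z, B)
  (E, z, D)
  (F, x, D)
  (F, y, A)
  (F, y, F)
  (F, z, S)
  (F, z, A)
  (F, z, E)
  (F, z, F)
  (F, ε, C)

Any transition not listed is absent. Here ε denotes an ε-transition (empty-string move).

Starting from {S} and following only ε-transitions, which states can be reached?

{S, A}

Begin with {S}.
ε-move S → A; add A.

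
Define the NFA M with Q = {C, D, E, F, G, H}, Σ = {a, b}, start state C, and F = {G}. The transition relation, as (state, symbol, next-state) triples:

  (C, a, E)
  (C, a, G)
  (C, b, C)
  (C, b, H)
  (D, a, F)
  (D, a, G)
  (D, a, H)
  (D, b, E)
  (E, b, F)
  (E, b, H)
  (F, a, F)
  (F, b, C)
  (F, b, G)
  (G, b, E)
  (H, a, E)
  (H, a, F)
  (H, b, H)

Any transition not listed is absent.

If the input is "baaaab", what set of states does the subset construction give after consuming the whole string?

Start in {C}.
Read 'b': C→{C, H}; now {C, H}.
Read 'a': C→{E, G}, H→{E, F}; now {E, F, G}.
Read 'a': E→∅, F→{F}, G→∅; now {F}.
Read 'a': F→{F}; now {F}.
Read 'a': F→{F}; now {F}.
Read 'b': F→{C, G}; now {C, G}.

{C, G}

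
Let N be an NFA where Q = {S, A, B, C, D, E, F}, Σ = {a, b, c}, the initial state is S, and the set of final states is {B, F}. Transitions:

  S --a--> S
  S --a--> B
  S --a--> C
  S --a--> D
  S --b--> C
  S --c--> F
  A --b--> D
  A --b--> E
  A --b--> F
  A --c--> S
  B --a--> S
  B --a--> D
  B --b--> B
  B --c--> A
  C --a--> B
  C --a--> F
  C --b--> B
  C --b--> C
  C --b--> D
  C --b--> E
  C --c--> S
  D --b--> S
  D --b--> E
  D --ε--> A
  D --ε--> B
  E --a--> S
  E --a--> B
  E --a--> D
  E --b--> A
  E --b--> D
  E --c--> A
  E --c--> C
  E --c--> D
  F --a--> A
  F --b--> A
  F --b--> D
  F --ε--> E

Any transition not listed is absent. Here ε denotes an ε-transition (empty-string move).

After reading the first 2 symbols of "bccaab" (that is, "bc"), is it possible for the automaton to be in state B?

No

Start in {S}.
Read 'b': S→{C}; now {C}.
Read 'c': C→{S}; now {S}.
State B is not in {S}.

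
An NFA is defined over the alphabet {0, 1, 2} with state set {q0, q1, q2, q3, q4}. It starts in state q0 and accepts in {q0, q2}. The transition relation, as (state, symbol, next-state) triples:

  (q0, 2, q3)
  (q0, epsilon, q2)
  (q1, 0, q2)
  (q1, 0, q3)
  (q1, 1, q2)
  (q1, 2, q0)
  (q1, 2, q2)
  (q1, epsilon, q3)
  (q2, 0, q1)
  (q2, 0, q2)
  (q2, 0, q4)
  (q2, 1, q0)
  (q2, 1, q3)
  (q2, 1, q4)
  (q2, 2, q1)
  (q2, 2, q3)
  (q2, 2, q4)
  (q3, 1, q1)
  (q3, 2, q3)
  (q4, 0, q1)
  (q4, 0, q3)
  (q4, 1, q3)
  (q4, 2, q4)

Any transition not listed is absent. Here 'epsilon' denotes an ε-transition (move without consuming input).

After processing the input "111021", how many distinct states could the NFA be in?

5

Start: ε-closure({q0}) = {q0, q2}.
Read '1': {q0, q2} → {q0, q2, q3, q4}.
Read '1': {q0, q2, q3, q4} → {q0, q1, q2, q3, q4}.
Read '1': {q0, q1, q2, q3, q4} → {q0, q1, q2, q3, q4}.
Read '0': {q0, q1, q2, q3, q4} → {q1, q2, q3, q4}.
Read '2': {q1, q2, q3, q4} → {q0, q1, q2, q3, q4}.
Read '1': {q0, q1, q2, q3, q4} → {q0, q1, q2, q3, q4}.
That set has 5 states.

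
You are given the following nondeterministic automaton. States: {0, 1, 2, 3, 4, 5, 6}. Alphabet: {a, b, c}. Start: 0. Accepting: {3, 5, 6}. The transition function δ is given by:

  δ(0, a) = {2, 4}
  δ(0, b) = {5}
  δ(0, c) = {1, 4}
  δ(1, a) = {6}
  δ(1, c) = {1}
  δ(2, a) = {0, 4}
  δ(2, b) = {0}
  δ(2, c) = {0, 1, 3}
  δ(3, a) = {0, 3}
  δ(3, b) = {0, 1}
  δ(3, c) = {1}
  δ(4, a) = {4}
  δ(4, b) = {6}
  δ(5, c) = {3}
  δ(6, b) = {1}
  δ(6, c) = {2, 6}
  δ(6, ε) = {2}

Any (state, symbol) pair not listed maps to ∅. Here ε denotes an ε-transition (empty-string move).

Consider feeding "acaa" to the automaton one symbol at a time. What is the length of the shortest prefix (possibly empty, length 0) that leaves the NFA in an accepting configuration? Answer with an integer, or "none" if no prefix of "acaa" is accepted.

2

Start in {0}.
Read 'a': 0→{2, 4}; now {2, 4}.
Read 'c': 2→{0, 1, 3}, 4→∅; now {0, 1, 3}.
None of the earlier sets intersect F, but {0, 1, 3} does.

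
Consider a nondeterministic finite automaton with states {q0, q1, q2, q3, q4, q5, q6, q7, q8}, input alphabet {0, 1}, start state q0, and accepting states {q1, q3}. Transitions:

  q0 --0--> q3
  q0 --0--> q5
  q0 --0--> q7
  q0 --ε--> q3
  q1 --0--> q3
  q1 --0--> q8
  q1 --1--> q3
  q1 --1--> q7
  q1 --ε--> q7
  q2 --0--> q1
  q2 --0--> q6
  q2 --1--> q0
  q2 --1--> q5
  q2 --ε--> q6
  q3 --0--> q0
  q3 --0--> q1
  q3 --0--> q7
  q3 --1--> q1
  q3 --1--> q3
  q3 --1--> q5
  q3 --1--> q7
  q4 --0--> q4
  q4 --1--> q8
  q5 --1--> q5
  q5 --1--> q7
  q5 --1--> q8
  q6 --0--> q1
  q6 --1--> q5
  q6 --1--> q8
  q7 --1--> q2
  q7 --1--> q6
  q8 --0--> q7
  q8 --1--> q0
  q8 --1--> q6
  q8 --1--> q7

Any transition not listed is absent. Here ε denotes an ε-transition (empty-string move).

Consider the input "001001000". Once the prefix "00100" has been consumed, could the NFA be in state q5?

Start: ε-closure({q0}) = {q0, q3}.
Read '0': q0→{q3, q5, q7}, q3→{q0, q1, q7}; now {q0, q1, q3, q5, q7}.
Read '0': q0→{q3, q5, q7}, q1→{q3, q8}, q3→{q0, q1, q7}, q5→∅, q7→∅; now {q0, q1, q3, q5, q7, q8}.
Read '1': q0→∅, q1→{q3, q7}, q3→{q1, q3, q5, q7}, q5→{q5, q7, q8}, q7→{q2, q6}, q8→{q0, q6, q7}; now {q0, q1, q2, q3, q5, q6, q7, q8}.
Read '0': q0→{q3, q5, q7}, q1→{q3, q8}, q2→{q1, q6}, q3→{q0, q1, q7}, q5→∅, q6→{q1}, q7→∅, q8→{q7}; now {q0, q1, q3, q5, q6, q7, q8}.
Read '0': q0→{q3, q5, q7}, q1→{q3, q8}, q3→{q0, q1, q7}, q5→∅, q6→{q1}, q7→∅, q8→{q7}; now {q0, q1, q3, q5, q7, q8}.
State q5 is in {q0, q1, q3, q5, q7, q8}.

Yes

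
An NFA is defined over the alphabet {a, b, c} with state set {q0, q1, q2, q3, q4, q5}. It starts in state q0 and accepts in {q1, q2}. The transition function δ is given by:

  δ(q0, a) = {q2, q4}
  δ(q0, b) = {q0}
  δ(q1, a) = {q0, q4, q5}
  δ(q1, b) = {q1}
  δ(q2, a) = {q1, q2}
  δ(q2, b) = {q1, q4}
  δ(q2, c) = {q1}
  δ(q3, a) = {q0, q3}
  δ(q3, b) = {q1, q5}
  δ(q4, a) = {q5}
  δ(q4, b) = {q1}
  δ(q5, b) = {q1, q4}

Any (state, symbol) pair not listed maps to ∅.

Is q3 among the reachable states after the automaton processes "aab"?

No

Start in {q0}.
Read 'a': q0→{q2, q4}; now {q2, q4}.
Read 'a': q2→{q1, q2}, q4→{q5}; now {q1, q2, q5}.
Read 'b': q1→{q1}, q2→{q1, q4}, q5→{q1, q4}; now {q1, q4}.
State q3 is not in {q1, q4}.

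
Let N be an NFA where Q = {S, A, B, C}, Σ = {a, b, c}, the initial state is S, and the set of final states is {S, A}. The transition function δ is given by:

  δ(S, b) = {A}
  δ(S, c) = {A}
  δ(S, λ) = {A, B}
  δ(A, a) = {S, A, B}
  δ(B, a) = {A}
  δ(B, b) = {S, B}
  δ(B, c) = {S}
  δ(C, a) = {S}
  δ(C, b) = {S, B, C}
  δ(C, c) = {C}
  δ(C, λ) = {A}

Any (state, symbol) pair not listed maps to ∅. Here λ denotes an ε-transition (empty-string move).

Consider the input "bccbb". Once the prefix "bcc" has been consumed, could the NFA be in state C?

No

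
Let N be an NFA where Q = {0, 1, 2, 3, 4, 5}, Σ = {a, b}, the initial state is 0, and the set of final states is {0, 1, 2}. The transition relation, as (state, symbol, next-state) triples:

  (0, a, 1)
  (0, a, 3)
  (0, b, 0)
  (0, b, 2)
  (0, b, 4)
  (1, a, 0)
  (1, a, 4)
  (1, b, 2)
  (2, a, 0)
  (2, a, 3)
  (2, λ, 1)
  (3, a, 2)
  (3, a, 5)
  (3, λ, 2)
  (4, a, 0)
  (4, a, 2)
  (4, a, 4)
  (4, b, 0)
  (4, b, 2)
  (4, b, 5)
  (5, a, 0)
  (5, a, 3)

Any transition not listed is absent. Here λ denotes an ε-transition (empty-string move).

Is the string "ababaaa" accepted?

Yes

Start in {0}.
Read 'a': {0} → {1, 2, 3}.
Read 'b': {1, 2, 3} → {1, 2}.
Read 'a': {1, 2} → {0, 1, 2, 3, 4}.
Read 'b': {0, 1, 2, 3, 4} → {0, 1, 2, 4, 5}.
Read 'a': {0, 1, 2, 4, 5} → {0, 1, 2, 3, 4}.
Read 'a': {0, 1, 2, 3, 4} → {0, 1, 2, 3, 4, 5}.
Read 'a': {0, 1, 2, 3, 4, 5} → {0, 1, 2, 3, 4, 5}.
The final set {0, 1, 2, 3, 4, 5} contains the accepting states 0, 1, 2.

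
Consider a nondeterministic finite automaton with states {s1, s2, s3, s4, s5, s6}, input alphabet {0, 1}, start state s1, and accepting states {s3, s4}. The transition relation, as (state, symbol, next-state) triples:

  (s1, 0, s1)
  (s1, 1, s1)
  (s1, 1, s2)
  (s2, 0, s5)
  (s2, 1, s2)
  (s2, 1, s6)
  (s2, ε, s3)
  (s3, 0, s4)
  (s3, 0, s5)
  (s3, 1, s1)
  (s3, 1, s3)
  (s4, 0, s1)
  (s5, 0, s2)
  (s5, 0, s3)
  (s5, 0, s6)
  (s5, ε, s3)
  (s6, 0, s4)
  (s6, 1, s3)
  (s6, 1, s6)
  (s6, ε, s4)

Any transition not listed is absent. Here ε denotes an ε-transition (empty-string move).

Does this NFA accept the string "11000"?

Yes

Start in {s1}.
Read '1': {s1} → {s1, s2, s3}.
Read '1': {s1, s2, s3} → {s1, s2, s3, s4, s6}.
Read '0': {s1, s2, s3, s4, s6} → {s1, s3, s4, s5}.
Read '0': {s1, s3, s4, s5} → {s1, s2, s3, s4, s5, s6}.
Read '0': {s1, s2, s3, s4, s5, s6} → {s1, s2, s3, s4, s5, s6}.
The final set {s1, s2, s3, s4, s5, s6} contains the accepting states s3, s4.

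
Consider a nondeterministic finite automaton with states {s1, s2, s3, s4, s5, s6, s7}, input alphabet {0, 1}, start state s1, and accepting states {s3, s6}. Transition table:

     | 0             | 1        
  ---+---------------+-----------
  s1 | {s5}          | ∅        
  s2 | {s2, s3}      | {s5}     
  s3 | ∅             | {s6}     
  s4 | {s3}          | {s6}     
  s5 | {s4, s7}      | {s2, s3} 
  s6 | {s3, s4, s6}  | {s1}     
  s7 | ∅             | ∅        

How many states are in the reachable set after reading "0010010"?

Start in {s1}.
Read '0': {s1} → {s5}.
Read '0': {s5} → {s4, s7}.
Read '1': {s4, s7} → {s6}.
Read '0': {s6} → {s3, s4, s6}.
Read '0': {s3, s4, s6} → {s3, s4, s6}.
Read '1': {s3, s4, s6} → {s1, s6}.
Read '0': {s1, s6} → {s3, s4, s5, s6}.
That set has 4 states.

4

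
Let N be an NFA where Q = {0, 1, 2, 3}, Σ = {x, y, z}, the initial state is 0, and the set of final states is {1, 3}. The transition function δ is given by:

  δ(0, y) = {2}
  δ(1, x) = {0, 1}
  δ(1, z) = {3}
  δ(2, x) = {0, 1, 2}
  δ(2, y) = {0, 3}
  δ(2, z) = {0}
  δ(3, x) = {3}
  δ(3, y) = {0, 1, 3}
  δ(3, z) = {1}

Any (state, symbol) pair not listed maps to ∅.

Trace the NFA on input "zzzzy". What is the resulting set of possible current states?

Start in {0}.
Read 'z': {0} → ∅.
The set is empty and remains empty for the remaining 4 symbols.

∅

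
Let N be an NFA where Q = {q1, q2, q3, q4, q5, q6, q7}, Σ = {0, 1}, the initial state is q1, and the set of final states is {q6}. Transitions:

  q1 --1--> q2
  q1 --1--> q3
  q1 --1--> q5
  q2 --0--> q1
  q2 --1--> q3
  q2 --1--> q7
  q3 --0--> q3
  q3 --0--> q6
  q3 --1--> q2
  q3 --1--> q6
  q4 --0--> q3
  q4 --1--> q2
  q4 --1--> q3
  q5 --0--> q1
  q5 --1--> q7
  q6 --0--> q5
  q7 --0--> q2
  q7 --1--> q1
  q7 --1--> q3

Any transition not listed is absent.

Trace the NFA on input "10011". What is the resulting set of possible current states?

{q1, q3, q7}

Start in {q1}.
Read '1': q1→{q2, q3, q5}; now {q2, q3, q5}.
Read '0': q2→{q1}, q3→{q3, q6}, q5→{q1}; now {q1, q3, q6}.
Read '0': q1→∅, q3→{q3, q6}, q6→{q5}; now {q3, q5, q6}.
Read '1': q3→{q2, q6}, q5→{q7}, q6→∅; now {q2, q6, q7}.
Read '1': q2→{q3, q7}, q6→∅, q7→{q1, q3}; now {q1, q3, q7}.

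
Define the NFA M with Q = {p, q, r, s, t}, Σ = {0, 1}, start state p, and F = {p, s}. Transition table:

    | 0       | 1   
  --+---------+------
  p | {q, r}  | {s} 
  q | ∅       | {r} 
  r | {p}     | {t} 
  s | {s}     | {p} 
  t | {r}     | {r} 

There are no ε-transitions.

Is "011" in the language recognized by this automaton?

Start in {p}.
Read '0': {p} → {q, r}.
Read '1': {q, r} → {r, t}.
Read '1': {r, t} → {r, t}.
The final set {r, t} contains no accepting state.

No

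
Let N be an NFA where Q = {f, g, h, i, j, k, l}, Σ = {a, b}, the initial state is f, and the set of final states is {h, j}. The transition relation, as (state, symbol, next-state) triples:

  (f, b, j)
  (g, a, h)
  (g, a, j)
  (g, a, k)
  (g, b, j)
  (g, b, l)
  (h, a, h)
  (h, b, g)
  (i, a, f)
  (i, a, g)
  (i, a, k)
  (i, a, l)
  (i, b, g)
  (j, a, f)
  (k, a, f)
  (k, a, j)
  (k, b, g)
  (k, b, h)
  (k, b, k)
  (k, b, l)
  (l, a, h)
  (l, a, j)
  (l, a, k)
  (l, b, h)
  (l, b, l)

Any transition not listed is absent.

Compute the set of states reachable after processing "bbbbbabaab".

Start in {f}.
Read 'b': {f} → {j}.
Read 'b': {j} → ∅.
The set is empty and remains empty for the remaining 8 symbols.

∅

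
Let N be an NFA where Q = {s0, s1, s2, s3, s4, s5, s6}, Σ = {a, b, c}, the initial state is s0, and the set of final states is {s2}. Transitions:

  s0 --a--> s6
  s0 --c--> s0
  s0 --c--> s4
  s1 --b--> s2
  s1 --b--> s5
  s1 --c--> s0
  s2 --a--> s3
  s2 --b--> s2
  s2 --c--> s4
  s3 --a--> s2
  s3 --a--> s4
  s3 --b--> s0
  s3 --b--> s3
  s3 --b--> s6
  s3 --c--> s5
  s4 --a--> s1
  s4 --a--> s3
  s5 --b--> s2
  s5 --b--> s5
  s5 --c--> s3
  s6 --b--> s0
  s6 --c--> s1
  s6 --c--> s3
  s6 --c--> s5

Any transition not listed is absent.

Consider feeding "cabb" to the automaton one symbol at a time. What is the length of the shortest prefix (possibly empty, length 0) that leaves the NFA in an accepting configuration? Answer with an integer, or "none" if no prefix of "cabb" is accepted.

Start in {s0}.
Read 'c': s0→{s0, s4}; now {s0, s4}.
Read 'a': s0→{s6}, s4→{s1, s3}; now {s1, s3, s6}.
Read 'b': s1→{s2, s5}, s3→{s0, s3, s6}, s6→{s0}; now {s0, s2, s3, s5, s6}.
None of the earlier sets intersect F, but {s0, s2, s3, s5, s6} does.

3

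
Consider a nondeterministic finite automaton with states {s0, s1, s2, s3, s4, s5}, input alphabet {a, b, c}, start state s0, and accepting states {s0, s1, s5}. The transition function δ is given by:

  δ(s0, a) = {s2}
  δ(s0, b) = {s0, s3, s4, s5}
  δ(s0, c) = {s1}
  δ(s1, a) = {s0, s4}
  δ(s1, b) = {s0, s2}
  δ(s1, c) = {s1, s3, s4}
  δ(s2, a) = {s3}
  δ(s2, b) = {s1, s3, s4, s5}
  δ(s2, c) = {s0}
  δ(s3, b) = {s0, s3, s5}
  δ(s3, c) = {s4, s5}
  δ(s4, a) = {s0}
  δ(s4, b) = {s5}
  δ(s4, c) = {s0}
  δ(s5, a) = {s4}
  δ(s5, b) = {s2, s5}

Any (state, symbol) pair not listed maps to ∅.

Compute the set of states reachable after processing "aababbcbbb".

Start in {s0}.
Read 'a': {s0} → {s2}.
Read 'a': {s2} → {s3}.
Read 'b': {s3} → {s0, s3, s5}.
Read 'a': {s0, s3, s5} → {s2, s4}.
Read 'b': {s2, s4} → {s1, s3, s4, s5}.
Read 'b': {s1, s3, s4, s5} → {s0, s2, s3, s5}.
Read 'c': {s0, s2, s3, s5} → {s0, s1, s4, s5}.
Read 'b': {s0, s1, s4, s5} → {s0, s2, s3, s4, s5}.
Read 'b': {s0, s2, s3, s4, s5} → {s0, s1, s2, s3, s4, s5}.
Read 'b': {s0, s1, s2, s3, s4, s5} → {s0, s1, s2, s3, s4, s5}.

{s0, s1, s2, s3, s4, s5}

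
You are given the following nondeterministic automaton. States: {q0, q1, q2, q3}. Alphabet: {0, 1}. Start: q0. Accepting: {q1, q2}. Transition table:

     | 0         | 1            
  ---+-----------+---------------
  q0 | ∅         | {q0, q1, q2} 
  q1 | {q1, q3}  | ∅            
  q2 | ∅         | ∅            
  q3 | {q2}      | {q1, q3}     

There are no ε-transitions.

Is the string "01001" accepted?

Start in {q0}.
Read '0': {q0} → ∅.
The set is empty and remains empty for the remaining 4 symbols.
The final set ∅ contains no accepting state.

No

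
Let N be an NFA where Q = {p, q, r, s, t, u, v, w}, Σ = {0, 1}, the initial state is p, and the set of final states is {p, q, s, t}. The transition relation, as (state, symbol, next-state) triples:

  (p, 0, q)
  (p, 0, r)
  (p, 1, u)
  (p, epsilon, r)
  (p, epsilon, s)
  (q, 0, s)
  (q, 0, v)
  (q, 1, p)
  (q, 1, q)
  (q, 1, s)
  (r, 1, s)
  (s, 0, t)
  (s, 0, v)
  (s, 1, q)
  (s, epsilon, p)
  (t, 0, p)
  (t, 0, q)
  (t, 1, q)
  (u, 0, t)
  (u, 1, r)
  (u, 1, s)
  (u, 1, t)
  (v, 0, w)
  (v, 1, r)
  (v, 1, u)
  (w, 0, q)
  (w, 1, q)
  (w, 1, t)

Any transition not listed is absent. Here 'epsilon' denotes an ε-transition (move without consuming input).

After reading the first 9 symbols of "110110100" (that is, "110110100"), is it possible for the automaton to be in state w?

Yes

Start: ε-closure({p}) = {p, r, s}.
Read '1': {p, r, s} → {p, q, r, s, u}.
Read '1': {p, q, r, s, u} → {p, q, r, s, t, u}.
Read '0': {p, q, r, s, t, u} → {p, q, r, s, t, v}.
Read '1': {p, q, r, s, t, v} → {p, q, r, s, u}.
Read '1': {p, q, r, s, u} → {p, q, r, s, t, u}.
Read '0': {p, q, r, s, t, u} → {p, q, r, s, t, v}.
Read '1': {p, q, r, s, t, v} → {p, q, r, s, u}.
Read '0': {p, q, r, s, u} → {p, q, r, s, t, v}.
Read '0': {p, q, r, s, t, v} → {p, q, r, s, t, v, w}.
State w is in {p, q, r, s, t, v, w}.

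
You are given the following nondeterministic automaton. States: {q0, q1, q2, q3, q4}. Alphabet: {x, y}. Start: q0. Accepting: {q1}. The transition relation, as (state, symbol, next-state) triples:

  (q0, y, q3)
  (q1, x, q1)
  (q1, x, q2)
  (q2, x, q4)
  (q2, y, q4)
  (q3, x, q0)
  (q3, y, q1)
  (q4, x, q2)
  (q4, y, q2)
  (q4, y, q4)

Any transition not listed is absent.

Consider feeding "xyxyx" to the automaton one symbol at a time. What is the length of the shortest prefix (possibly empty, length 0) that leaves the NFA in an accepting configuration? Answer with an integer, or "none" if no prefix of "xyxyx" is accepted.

none

Start in {q0}.
Read 'x': q0→∅; now ∅.
The set is empty and remains empty for the remaining 4 symbols.
No reachable set along the way intersects F.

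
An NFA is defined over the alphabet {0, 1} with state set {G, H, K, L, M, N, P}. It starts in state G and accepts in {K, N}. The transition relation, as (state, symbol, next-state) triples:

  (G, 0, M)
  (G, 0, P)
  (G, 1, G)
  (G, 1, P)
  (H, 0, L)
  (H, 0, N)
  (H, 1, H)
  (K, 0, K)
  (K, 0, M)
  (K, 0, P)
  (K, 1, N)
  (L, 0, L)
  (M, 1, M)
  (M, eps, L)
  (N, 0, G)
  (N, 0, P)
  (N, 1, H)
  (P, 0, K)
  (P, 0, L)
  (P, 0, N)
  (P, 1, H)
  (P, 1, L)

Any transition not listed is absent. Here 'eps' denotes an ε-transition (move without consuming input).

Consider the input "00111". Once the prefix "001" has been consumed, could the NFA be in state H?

Start in {G}.
Read '0': G→{M, P}; union {M, P}; ε-closure = {L, M, P}.
Read '0': L→{L}, M→∅, P→{K, L, N}; now {K, L, N}.
Read '1': K→{N}, L→∅, N→{H}; now {H, N}.
State H is in {H, N}.

Yes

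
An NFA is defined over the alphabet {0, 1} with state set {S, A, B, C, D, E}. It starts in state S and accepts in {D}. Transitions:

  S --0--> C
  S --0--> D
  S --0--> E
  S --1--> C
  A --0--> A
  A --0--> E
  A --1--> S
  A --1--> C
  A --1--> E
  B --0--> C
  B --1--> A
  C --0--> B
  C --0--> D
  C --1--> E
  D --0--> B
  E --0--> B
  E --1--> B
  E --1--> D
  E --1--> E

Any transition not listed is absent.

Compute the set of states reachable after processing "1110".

{B, C}

Start in {S}.
Read '1': S→{C}; now {C}.
Read '1': C→{E}; now {E}.
Read '1': E→{B, D, E}; now {B, D, E}.
Read '0': B→{C}, D→{B}, E→{B}; now {B, C}.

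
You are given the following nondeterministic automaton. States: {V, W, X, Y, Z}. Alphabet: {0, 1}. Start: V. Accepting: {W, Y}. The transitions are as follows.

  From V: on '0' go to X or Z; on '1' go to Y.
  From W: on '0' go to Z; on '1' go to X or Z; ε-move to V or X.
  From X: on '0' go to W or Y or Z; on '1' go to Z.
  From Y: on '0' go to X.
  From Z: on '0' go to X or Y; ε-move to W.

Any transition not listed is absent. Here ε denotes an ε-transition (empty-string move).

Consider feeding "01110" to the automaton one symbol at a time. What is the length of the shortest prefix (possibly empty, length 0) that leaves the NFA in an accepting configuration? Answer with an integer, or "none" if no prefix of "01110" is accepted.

1

Start in {V}.
Read '0': V→{X, Z}; union {X, Z}; ε-closure = {V, W, X, Z}.
None of the earlier sets intersect F, but {V, W, X, Z} does.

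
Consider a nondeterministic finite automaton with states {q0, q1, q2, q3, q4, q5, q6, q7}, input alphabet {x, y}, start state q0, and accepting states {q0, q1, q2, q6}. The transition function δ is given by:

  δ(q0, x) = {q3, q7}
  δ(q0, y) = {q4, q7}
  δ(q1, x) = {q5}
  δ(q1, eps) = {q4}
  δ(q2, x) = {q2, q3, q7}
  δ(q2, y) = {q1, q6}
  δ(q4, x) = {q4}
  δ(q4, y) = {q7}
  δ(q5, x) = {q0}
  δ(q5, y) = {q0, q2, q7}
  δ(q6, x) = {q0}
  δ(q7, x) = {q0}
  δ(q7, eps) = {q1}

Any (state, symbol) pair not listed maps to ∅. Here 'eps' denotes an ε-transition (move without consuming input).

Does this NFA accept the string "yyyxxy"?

Yes

Start in {q0}.
Read 'y': q0→{q4, q7}; union {q4, q7}; ε-closure = {q1, q4, q7}.
Read 'y': q1→∅, q4→{q7}, q7→∅; union {q7}; ε-closure = {q1, q4, q7}.
Read 'y': q1→∅, q4→{q7}, q7→∅; union {q7}; ε-closure = {q1, q4, q7}.
Read 'x': q1→{q5}, q4→{q4}, q7→{q0}; now {q0, q4, q5}.
Read 'x': q0→{q3, q7}, q4→{q4}, q5→{q0}; union {q0, q3, q4, q7}; ε-closure = {q0, q1, q3, q4, q7}.
Read 'y': q0→{q4, q7}, q1→∅, q3→∅, q4→{q7}, q7→∅; union {q4, q7}; ε-closure = {q1, q4, q7}.
The final set {q1, q4, q7} contains the accepting state q1.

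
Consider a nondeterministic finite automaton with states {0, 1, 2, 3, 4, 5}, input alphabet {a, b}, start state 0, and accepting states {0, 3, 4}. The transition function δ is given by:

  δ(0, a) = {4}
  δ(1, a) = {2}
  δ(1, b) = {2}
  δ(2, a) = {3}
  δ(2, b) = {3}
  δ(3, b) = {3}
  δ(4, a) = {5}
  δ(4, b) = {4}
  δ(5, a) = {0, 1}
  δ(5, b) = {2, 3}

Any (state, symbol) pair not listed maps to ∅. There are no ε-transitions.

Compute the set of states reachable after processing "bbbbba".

∅

Start in {0}.
Read 'b': {0} → ∅.
The set is empty and remains empty for the remaining 5 symbols.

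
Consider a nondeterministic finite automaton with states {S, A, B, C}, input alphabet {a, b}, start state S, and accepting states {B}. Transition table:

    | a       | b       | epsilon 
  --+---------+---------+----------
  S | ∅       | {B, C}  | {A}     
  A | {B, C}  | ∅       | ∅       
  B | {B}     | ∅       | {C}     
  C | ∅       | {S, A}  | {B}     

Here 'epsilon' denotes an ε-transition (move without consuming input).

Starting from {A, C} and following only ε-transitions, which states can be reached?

{A, B, C}

Begin with {A, C}.
ε-move C → B; add B.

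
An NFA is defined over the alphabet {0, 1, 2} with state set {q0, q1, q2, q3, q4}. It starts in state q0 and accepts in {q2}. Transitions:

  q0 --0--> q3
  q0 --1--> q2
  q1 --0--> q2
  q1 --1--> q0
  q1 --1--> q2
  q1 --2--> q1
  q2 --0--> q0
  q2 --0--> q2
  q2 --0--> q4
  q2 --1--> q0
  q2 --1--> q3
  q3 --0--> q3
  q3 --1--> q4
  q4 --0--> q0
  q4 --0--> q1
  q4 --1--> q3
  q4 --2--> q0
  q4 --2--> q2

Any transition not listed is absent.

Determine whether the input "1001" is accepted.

Start in {q0}.
Read '1': {q0} → {q2}.
Read '0': {q2} → {q0, q2, q4}.
Read '0': {q0, q2, q4} → {q0, q1, q2, q3, q4}.
Read '1': {q0, q1, q2, q3, q4} → {q0, q2, q3, q4}.
The final set {q0, q2, q3, q4} contains the accepting state q2.

Yes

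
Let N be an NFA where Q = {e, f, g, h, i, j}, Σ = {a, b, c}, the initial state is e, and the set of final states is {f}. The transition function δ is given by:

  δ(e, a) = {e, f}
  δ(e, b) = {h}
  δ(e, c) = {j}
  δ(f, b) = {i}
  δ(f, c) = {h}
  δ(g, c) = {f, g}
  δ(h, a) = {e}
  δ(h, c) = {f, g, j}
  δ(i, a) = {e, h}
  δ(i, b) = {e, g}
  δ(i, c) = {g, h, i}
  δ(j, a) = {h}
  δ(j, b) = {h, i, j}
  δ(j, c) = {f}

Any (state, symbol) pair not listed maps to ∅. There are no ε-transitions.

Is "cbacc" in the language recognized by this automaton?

Yes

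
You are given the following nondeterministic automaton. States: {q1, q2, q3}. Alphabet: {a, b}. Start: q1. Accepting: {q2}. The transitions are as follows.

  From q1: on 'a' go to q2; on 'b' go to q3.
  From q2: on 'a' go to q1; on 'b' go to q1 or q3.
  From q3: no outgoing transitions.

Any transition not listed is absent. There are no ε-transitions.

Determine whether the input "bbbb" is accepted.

No

Start in {q1}.
Read 'b': q1→{q3}; now {q3}.
Read 'b': q3→∅; now ∅.
The set is empty and remains empty for the remaining 2 symbols.
The final set ∅ contains no accepting state.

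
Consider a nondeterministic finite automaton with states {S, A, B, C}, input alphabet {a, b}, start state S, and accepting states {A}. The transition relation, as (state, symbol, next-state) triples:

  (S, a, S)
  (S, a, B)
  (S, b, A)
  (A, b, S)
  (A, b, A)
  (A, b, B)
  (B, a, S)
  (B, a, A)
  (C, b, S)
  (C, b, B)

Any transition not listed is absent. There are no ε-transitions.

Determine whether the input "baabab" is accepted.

No

Start in {S}.
Read 'b': S→{A}; now {A}.
Read 'a': A→∅; now ∅.
The set is empty and remains empty for the remaining 4 symbols.
The final set ∅ contains no accepting state.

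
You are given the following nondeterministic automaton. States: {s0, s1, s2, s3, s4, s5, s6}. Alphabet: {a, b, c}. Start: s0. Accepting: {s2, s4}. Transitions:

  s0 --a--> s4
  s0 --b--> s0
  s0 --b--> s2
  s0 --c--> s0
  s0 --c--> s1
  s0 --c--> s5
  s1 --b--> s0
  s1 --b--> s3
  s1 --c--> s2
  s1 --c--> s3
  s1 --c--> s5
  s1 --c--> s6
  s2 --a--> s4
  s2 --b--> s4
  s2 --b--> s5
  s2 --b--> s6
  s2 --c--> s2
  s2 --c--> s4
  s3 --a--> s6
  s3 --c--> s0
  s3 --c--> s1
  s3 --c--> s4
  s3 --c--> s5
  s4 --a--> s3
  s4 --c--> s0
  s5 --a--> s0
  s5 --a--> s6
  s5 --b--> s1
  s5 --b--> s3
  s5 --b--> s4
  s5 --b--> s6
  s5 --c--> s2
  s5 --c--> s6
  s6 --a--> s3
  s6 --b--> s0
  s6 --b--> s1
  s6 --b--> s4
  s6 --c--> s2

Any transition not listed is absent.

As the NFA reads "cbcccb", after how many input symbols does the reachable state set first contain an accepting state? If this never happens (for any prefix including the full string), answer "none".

2

Start in {s0}.
Read 'c': {s0} → {s0, s1, s5}.
Read 'b': {s0, s1, s5} → {s0, s1, s2, s3, s4, s6}.
None of the earlier sets intersect F, but {s0, s1, s2, s3, s4, s6} does.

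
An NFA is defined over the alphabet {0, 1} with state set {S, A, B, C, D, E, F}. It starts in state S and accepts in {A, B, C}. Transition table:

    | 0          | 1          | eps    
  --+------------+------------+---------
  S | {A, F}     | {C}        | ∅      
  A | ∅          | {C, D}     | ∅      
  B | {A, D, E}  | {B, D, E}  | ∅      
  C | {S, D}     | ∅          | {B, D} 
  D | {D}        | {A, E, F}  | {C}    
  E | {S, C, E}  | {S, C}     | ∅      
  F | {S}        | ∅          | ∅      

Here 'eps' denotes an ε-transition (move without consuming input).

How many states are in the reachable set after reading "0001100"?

7

Start in {S}.
Read '0': {S} → {A, F}.
Read '0': {A, F} → {S}.
Read '0': {S} → {A, F}.
Read '1': {A, F} → {B, C, D}.
Read '1': {B, C, D} → {A, B, C, D, E, F}.
Read '0': {A, B, C, D, E, F} → {S, A, B, C, D, E}.
Read '0': {S, A, B, C, D, E} → {S, A, B, C, D, E, F}.
That set has 7 states.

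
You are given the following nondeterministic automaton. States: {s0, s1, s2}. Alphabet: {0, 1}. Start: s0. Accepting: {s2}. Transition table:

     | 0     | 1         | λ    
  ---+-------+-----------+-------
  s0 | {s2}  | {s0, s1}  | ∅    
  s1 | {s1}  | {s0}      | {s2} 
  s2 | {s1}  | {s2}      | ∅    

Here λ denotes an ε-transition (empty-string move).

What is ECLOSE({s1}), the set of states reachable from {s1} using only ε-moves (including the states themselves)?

Begin with {s1}.
ε-move s1 → s2; add s2.

{s1, s2}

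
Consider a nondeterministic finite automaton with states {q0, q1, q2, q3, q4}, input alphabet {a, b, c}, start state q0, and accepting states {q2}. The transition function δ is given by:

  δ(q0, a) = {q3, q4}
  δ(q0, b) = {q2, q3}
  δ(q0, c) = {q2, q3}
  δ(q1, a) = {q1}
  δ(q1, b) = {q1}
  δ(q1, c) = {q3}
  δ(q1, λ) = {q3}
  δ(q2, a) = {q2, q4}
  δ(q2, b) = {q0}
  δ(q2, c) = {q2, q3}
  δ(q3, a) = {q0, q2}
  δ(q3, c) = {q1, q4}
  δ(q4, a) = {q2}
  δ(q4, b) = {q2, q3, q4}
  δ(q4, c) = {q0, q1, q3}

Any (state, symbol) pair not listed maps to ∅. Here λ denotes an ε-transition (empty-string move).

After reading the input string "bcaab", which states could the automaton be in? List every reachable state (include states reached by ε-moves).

Start in {q0}.
Read 'b': q0→{q2, q3}; now {q2, q3}.
Read 'c': q2→{q2, q3}, q3→{q1, q4}; now {q1, q2, q3, q4}.
Read 'a': q1→{q1}, q2→{q2, q4}, q3→{q0, q2}, q4→{q2}; union {q0, q1, q2, q4}; ε-closure = {q0, q1, q2, q3, q4}.
Read 'a': q0→{q3, q4}, q1→{q1}, q2→{q2, q4}, q3→{q0, q2}, q4→{q2}; now {q0, q1, q2, q3, q4}.
Read 'b': q0→{q2, q3}, q1→{q1}, q2→{q0}, q3→∅, q4→{q2, q3, q4}; now {q0, q1, q2, q3, q4}.

{q0, q1, q2, q3, q4}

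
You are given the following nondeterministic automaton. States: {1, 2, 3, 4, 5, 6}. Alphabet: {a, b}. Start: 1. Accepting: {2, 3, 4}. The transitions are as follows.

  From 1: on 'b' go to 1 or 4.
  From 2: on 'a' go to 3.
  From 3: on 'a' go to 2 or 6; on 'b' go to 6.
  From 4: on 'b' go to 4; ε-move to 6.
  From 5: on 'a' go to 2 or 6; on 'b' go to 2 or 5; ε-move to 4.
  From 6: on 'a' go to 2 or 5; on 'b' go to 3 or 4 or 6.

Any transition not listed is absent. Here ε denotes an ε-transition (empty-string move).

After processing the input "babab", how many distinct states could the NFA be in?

5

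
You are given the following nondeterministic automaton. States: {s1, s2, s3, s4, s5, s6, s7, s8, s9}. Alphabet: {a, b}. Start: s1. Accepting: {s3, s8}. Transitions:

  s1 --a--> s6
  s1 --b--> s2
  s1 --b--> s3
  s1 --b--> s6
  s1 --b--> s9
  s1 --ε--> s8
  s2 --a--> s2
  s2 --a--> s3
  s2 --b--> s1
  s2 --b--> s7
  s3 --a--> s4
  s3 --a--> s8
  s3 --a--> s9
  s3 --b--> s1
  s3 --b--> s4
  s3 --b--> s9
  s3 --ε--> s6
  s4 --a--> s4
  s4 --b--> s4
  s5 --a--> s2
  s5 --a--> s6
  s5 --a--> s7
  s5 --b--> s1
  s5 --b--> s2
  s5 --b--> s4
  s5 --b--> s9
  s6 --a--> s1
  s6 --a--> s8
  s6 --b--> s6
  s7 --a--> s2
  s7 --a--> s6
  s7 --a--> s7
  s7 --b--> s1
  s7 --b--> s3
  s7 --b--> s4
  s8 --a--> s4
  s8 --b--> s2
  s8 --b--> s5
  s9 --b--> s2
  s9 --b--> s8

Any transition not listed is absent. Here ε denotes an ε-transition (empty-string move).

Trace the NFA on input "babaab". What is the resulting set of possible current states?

Start: ε-closure({s1}) = {s1, s8}.
Read 'b': {s1, s8} → {s2, s3, s5, s6, s9}.
Read 'a': {s2, s3, s5, s6, s9} → {s1, s2, s3, s4, s6, s7, s8, s9}.
Read 'b': {s1, s2, s3, s4, s6, s7, s8, s9} → {s1, s2, s3, s4, s5, s6, s7, s8, s9}.
Read 'a': {s1, s2, s3, s4, s5, s6, s7, s8, s9} → {s1, s2, s3, s4, s6, s7, s8, s9}.
Read 'a': {s1, s2, s3, s4, s6, s7, s8, s9} → {s1, s2, s3, s4, s6, s7, s8, s9}.
Read 'b': {s1, s2, s3, s4, s6, s7, s8, s9} → {s1, s2, s3, s4, s5, s6, s7, s8, s9}.

{s1, s2, s3, s4, s5, s6, s7, s8, s9}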